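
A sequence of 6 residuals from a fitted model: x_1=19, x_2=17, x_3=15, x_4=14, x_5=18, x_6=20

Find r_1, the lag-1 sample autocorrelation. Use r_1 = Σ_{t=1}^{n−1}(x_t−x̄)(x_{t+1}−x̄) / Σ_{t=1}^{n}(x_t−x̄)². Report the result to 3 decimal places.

0.247

Mean x̄ = (19 + 17 + 15 + 14 + 18 + 20)/6 = 17.1667
Deviations from mean: 1.8333, -0.1667, -2.1667, -3.1667, 0.8333, 2.8333
Σ(x_t−x̄)(x_{t+1}−x̄) = (-0.3056) + (0.3611) + (6.8611) + (-2.6389) + (2.3611) = 6.6389
Denominator Σ(x_t−x̄)² = 26.8333
r_1 = 6.6389 / 26.8333 = 0.247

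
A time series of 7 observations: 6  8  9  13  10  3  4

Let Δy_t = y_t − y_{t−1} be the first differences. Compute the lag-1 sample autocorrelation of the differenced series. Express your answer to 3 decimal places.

First differences Δy: 2, 1, 4, -3, -7, 1
Mean of differences = -0.3333
Numerator Σ(Δy_t−Δȳ)(Δy_{t+1}−Δȳ) = 6.2222
Denominator Σ(Δy_t−Δȳ)² = 79.3333
r_1(Δy) = 6.2222 / 79.3333 = 0.078

0.078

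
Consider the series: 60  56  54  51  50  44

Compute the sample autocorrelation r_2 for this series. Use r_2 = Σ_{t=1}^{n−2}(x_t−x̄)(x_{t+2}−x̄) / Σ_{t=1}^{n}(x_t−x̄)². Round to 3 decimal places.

0.099

Mean x̄ = (60 + 56 + 54 + 51 + 50 + 44)/6 = 52.5000
Deviations from mean: 7.5000, 3.5000, 1.5000, -1.5000, -2.5000, -8.5000
Numerator Σ_{t=1}^{4}(x_t−x̄)(x_{t+2}−x̄) = 15.0000
Denominator Σ(x_t−x̄)² = 151.5000
r_2 = 15.0000 / 151.5000 = 0.099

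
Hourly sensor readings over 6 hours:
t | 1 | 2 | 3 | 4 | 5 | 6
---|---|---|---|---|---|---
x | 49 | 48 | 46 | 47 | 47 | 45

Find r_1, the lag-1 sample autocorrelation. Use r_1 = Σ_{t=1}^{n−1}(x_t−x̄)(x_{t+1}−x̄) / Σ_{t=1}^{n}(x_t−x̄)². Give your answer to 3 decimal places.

0.100

Mean x̄ = (49 + 48 + 46 + 47 + 47 + 45)/6 = 47.0000
Deviations from mean: 2.0000, 1.0000, -1.0000, 0.0000, 0.0000, -2.0000
Numerator Σ_{t=1}^{5}(x_t−x̄)(x_{t+1}−x̄) = 1.0000
Denominator Σ(x_t−x̄)² = 10.0000
r_1 = 1.0000 / 10.0000 = 0.100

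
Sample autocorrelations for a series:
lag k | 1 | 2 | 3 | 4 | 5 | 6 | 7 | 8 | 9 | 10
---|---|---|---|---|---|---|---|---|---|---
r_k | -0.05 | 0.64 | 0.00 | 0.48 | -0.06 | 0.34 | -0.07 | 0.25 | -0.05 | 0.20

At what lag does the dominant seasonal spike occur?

2

The largest autocorrelation is r_2 = 0.64, with weaker echoes at lags 4 (0.48), 6 (0.34), 8 (0.25) and 10 (0.20); the remaining lags stay at or below 0.00.
The dominant spike at lag 2 indicates a seasonal period of 2.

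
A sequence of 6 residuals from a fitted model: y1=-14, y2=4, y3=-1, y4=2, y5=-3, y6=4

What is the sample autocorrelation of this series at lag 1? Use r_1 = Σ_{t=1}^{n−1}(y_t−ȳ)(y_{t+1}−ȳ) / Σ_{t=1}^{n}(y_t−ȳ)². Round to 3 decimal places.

-0.342

Mean ȳ = (-14 + 4 − 1 + 2 − 3 + 4)/6 = -1.3333
Deviations from mean: -12.6667, 5.3333, 0.3333, 3.3333, -1.6667, 5.3333
Σ(y_t−ȳ)(y_{t+1}−ȳ) = (-67.5556) + (1.7778) + (1.1111) + (-5.5556) + (-8.8889) = -79.1111
Denominator Σ(y_t−ȳ)² = 231.3333
r_1 = -79.1111 / 231.3333 = -0.342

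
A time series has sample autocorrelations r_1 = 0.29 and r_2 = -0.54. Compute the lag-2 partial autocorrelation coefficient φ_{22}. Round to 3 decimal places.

-0.681

φ_{22} = (r_2 − r_1²) / (1 − r_1²)
r_1² = (0.29)² = 0.0841
Numerator = -0.54 − 0.0841 = -0.6241; denominator = 1 − 0.0841 = 0.9159
φ_{22} = -0.6241 / 0.9159 = -0.681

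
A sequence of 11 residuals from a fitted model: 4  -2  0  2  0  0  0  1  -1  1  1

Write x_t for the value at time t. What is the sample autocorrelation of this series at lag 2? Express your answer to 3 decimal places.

-0.230

Mean x̄ = (4 − 2 + 0 + 2 + 0 + 0 + 0 + 1 − 1 + 1 + 1)/11 = 0.5455
Numerator Σ_{t=1}^{9}(x_t−x̄)(x_{t+2}−x̄) = -5.6860
Denominator Σ(x_t−x̄)² = 24.7273
r_2 = -5.6860 / 24.7273 = -0.230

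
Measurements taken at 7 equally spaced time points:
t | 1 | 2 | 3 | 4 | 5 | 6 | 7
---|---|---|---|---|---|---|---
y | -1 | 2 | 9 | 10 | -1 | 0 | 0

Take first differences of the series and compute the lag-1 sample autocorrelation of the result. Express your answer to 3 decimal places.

0.035

First differences Δy: 3, 7, 1, -11, 1, 0
Mean of differences = 0.1667
Numerator Σ(Δy_t−Δȳ)(Δy_{t+1}−Δȳ) = 6.3056
Denominator Σ(Δy_t−Δȳ)² = 180.8333
r_1(Δy) = 6.3056 / 180.8333 = 0.035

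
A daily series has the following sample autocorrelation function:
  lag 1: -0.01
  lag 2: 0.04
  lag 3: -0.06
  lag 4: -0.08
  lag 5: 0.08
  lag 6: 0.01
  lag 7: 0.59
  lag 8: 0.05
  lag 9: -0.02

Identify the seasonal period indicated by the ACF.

7

The largest autocorrelation is r_7 = 0.59; the remaining lags stay at or below 0.08.
The dominant spike at lag 7 indicates a seasonal period of 7.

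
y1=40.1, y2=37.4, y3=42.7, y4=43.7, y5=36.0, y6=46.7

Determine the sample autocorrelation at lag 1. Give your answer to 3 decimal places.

Mean ȳ = (40.1 + 37.4 + 42.7 + 43.7 + 36.0 + 46.7)/6 = 41.1000
Numerator Σ_{t=1}^{5}(y_t−ȳ)(y_{t+1}−ȳ) = -39.8800
Denominator Σ(y_t−ȳ)² = 81.3800
r_1 = -39.8800 / 81.3800 = -0.490

-0.490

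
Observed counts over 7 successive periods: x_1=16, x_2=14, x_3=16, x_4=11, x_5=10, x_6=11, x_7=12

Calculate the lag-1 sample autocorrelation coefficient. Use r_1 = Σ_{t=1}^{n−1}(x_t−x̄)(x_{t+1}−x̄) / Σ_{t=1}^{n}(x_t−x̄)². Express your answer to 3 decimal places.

0.368

Mean x̄ = (16 + 14 + 16 + 11 + 10 + 11 + 12)/7 = 12.8571
Numerator Σ_{t=1}^{6}(x_t−x̄)(x_{t+1}−x̄) = 13.5510
Denominator Σ(x_t−x̄)² = 36.8571
r_1 = 13.5510 / 36.8571 = 0.368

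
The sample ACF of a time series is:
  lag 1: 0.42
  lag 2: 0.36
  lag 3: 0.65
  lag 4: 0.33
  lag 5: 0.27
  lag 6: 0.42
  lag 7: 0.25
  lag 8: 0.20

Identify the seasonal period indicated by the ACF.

The largest autocorrelation is r_3 = 0.65; the remaining lags stay at or below 0.42. The elevated value at lag 1 (0.42), dropping to 0.36 at lag 2, reflects decaying short-term dependence rather than seasonality.
The dominant spike at lag 3 indicates a seasonal period of 3.

3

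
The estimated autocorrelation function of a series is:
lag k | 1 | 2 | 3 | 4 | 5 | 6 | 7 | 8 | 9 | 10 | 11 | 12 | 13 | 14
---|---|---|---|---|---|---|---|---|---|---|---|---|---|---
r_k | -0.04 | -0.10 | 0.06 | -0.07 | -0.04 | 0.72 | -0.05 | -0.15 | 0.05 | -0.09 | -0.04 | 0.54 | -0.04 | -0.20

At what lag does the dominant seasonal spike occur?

6

The largest autocorrelation is r_6 = 0.72, with a weaker echo at lag 12 (0.54); the remaining lags stay at or below 0.06.
The dominant spike at lag 6 indicates a seasonal period of 6.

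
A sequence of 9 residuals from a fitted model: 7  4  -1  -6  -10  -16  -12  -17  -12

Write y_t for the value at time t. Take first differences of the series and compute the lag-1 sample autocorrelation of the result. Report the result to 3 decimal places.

First differences Δy: -3, -5, -5, -4, -6, 4, -5, 5
Mean of differences = -2.3750
Numerator Σ(Δy_t−Δȳ)(Δy_{t+1}−Δȳ) = -40.5156
Denominator Σ(Δy_t−Δȳ)² = 131.8750
r_1(Δy) = -40.5156 / 131.8750 = -0.307

-0.307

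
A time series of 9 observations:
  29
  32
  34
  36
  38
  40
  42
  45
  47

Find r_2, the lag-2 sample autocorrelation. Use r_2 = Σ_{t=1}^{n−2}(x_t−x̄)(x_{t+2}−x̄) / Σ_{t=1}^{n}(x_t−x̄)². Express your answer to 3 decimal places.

0.328

Mean x̄ = (29 + 32 + 34 + 36 + 38 + 40 + 42 + 45 + 47)/9 = 38.1111
Σ(x_t−x̄)(x_{t+2}−x̄) = (37.4568) + (12.9012) + (0.4568) + (-3.9877) + (-0.4321) + (13.0123) + (34.5679) = 93.9753
Denominator Σ(x_t−x̄)² = 286.8889
r_2 = 93.9753 / 286.8889 = 0.328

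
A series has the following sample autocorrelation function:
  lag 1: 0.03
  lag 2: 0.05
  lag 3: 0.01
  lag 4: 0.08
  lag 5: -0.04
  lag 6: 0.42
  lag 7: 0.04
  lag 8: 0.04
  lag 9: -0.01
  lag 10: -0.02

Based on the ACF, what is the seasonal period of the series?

The largest autocorrelation is r_6 = 0.42; the remaining lags stay at or below 0.08.
The dominant spike at lag 6 indicates a seasonal period of 6.

6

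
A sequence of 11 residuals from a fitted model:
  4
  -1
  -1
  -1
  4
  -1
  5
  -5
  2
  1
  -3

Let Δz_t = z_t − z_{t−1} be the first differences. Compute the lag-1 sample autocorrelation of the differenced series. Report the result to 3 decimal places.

-0.688

First differences Δz: -5, 0, 0, 5, -5, 6, -10, 7, -1, -4
Mean of differences = -0.7000
Numerator Σ(Δz_t−Δz̄)(Δz_{t+1}−Δz̄) = -187.0900
Denominator Σ(Δz_t−Δz̄)² = 272.1000
r_1(Δz) = -187.0900 / 272.1000 = -0.688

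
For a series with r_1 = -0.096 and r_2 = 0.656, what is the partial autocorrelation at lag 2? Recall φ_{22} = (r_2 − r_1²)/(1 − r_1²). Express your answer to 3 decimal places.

φ_{22} = (r_2 − r_1²) / (1 − r_1²)
r_1² = (-0.096)² = 0.009216
Numerator = 0.656 − 0.0092 = 0.6468; denominator = 1 − 0.0092 = 0.9908
φ_{22} = 0.6468 / 0.9908 = 0.653

0.653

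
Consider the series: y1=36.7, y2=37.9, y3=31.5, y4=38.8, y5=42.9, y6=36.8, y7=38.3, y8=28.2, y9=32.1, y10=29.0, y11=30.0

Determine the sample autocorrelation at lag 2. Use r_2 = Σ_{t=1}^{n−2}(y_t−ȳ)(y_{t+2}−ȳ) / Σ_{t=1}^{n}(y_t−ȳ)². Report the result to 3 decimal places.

Mean ȳ = (36.7 + 37.9 + 31.5 + 38.8 + 42.9 + 36.8 + 38.3 + 28.2 + 32.1 + 29.0 + 30.0)/11 = 34.7455
Numerator Σ_{t=1}^{9}(y_t−ȳ)(y_{t+2}−ȳ) = 44.6068
Denominator Σ(y_t−ȳ)² = 229.4673
r_2 = 44.6068 / 229.4673 = 0.194

0.194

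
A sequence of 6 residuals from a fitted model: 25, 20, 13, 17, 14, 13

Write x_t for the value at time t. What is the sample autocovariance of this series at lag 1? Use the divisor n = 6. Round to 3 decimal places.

4.000

Mean x̄ = (25 + 20 + 13 + 17 + 14 + 13)/6 = 17.0000
Deviations: 8.0000, 3.0000, -4.0000, 0.0000, -3.0000, -4.0000
Σ_{t=1}^{5}(x_t−x̄)(x_{t+1}−x̄) = 24.0000
γ_1 = 24.0000 / 6 = 4.000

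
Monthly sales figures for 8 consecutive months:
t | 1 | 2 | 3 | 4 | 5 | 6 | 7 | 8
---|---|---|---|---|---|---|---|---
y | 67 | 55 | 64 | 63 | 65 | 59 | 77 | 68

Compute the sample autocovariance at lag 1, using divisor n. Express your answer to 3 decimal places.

-5.727

Mean ȳ = (67 + 55 + 64 + 63 + 65 + 59 + 77 + 68)/8 = 64.7500
Σ_{t=1}^{7}(y_t−ȳ)(y_{t+1}−ȳ) = -45.8125
γ_1 = -45.8125 / 8 = -5.727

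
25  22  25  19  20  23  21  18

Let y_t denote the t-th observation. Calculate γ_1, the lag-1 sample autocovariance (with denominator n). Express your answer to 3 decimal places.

-0.361

Mean ȳ = (25 + 22 + 25 + 19 + 20 + 23 + 21 + 18)/8 = 21.6250
Deviations: 3.3750, 0.3750, 3.3750, -2.6250, -1.6250, 1.3750, -0.6250, -3.6250
Σ_{t=1}^{7}(y_t−ȳ)(y_{t+1}−ȳ) = -2.8906
γ_1 = -2.8906 / 8 = -0.361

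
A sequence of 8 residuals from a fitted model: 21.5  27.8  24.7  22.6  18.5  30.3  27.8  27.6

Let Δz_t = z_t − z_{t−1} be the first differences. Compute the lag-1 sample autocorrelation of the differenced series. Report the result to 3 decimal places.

First differences Δz: 6.3, -3.1, -2.1, -4.1, 11.8, -2.5, -0.2
Mean of differences = 0.8714
Numerator Σ(Δz_t−Δz̄)(Δz_{t+1}−Δz̄) = -82.5494
Denominator Σ(Δz_t−Δz̄)² = 210.7343
r_1(Δz) = -82.5494 / 210.7343 = -0.392

-0.392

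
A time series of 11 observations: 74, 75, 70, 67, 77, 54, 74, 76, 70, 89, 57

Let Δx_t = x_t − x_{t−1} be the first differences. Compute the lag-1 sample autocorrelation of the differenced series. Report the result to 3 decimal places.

-0.562

First differences Δx: 1, -5, -3, 10, -23, 20, 2, -6, 19, -32
Mean of differences = -1.7000
Numerator Σ(Δx_t−Δx̄)(Δx_{t+1}−Δx̄) = -1383.0900
Denominator Σ(Δx_t−Δx̄)² = 2460.1000
r_1(Δx) = -1383.0900 / 2460.1000 = -0.562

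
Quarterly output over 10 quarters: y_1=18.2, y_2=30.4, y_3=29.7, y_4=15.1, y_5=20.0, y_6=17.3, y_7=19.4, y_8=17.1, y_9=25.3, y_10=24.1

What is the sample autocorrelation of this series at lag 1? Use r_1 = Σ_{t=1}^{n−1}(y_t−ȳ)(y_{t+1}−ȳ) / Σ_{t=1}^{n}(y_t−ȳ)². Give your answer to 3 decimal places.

0.068

Mean ȳ = (18.2 + 30.4 + 29.7 + 15.1 + 20.0 + 17.3 + 19.4 + 17.1 + 25.3 + 24.1)/10 = 21.6600
Numerator Σ_{t=1}^{9}(y_t−ȳ)(y_{t+1}−ȳ) = 17.8564
Denominator Σ(y_t−ȳ)² = 262.9040
r_1 = 17.8564 / 262.9040 = 0.068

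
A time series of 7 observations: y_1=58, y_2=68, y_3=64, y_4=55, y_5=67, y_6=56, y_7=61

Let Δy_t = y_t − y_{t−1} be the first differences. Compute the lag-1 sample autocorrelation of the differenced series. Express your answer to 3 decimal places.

-0.604

First differences Δy: 10, -4, -9, 12, -11, 5
Mean of differences = 0.5000
Numerator Σ(Δy_t−Δȳ)(Δy_{t+1}−Δȳ) = -293.2500
Denominator Σ(Δy_t−Δȳ)² = 485.5000
r_1(Δy) = -293.2500 / 485.5000 = -0.604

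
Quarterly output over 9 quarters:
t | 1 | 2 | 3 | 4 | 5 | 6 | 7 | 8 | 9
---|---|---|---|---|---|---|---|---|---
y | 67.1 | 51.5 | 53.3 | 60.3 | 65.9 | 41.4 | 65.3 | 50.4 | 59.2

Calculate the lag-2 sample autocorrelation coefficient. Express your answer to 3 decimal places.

0.092

Mean ȳ = (67.1 + 51.5 + 53.3 + 60.3 + 65.9 + 41.4 + 65.3 + 50.4 + 59.2)/9 = 57.1556
Numerator Σ_{t=1}^{7}(y_t−ȳ)(y_{t+2}−ȳ) = 54.9249
Denominator Σ(y_t−ȳ)² = 596.4822
r_2 = 54.9249 / 596.4822 = 0.092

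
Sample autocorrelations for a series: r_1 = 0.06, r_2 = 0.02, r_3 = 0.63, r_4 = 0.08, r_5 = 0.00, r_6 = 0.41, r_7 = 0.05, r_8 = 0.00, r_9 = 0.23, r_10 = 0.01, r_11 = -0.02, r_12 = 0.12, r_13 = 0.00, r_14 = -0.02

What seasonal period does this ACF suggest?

The largest autocorrelation is r_3 = 0.63, with weaker echoes at lags 6 (0.41) and 9 (0.23); the remaining lags stay at or below 0.12.
The dominant spike at lag 3 indicates a seasonal period of 3.

3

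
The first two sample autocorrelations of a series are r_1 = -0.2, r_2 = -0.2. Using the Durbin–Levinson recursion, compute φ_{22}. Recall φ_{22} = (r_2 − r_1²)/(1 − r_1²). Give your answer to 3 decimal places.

-0.250

φ_{22} = (r_2 − r_1²) / (1 − r_1²)
r_1² = (-0.2)² = 0.04
Numerator = -0.2 − 0.0400 = -0.2400; denominator = 1 − 0.0400 = 0.9600
φ_{22} = -0.2400 / 0.9600 = -0.250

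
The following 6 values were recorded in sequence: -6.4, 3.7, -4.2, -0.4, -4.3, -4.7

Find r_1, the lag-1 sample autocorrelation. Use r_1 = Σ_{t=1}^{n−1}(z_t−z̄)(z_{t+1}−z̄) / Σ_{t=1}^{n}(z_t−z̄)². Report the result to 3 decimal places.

-0.540

Mean z̄ = (-6.4 + 3.7 − 4.2 − 0.4 − 4.3 − 4.7)/6 = -2.7167
Deviations from mean: -3.6833, 6.4167, -1.4833, 2.3167, -1.5833, -1.9833
Σ(z_t−z̄)(z_{t+1}−z̄) = (-23.6347) + (-9.5181) + (-3.4364) + (-3.6681) + (3.1403) = -37.1169
Denominator Σ(z_t−z̄)² = 68.7483
r_1 = -37.1169 / 68.7483 = -0.540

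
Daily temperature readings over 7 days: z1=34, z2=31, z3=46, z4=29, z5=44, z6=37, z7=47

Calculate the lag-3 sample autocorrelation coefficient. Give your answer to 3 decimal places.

Mean z̄ = (34 + 31 + 46 + 29 + 44 + 37 + 47)/7 = 38.2857
Deviations from mean: -4.2857, -7.2857, 7.7143, -9.2857, 5.7143, -1.2857, 8.7143
Σ(z_t−z̄)(z_{t+3}−z̄) = (39.7959) + (-41.6327) + (-9.9184) + (-80.9184) = -92.6735
Denominator Σ(z_t−z̄)² = 327.4286
r_3 = -92.6735 / 327.4286 = -0.283

-0.283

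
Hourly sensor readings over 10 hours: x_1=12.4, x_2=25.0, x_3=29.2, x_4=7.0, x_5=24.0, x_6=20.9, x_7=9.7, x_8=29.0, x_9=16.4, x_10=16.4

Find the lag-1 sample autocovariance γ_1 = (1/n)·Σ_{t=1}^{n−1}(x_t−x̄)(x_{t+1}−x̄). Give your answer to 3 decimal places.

-28.121

Mean x̄ = (12.4 + 25.0 + 29.2 + 7.0 + 24.0 + 20.9 + 9.7 + 29.0 + 16.4 + 16.4)/10 = 19.0000
Σ_{t=1}^{9}(x_t−x̄)(x_{t+1}−x̄) = -281.2100
γ_1 = -281.2100 / 10 = -28.121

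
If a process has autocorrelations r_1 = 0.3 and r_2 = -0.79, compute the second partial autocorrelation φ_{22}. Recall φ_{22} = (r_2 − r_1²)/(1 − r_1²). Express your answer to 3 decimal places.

-0.967

φ_{22} = (r_2 − r_1²) / (1 − r_1²)
r_1² = (0.3)² = 0.09
Numerator = -0.79 − 0.0900 = -0.8800; denominator = 1 − 0.0900 = 0.9100
φ_{22} = -0.8800 / 0.9100 = -0.967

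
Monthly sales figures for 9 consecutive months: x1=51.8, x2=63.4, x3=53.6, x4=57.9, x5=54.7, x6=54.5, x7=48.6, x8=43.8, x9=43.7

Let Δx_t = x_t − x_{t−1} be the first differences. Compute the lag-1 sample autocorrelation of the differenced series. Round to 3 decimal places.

-0.517

First differences Δx: 11.6, -9.8, 4.3, -3.2, -0.2, -5.9, -4.8, -0.1
Mean of differences = -1.0125
Numerator Σ(Δx_t−Δx̄)(Δx_{t+1}−Δx̄) = -159.8302
Denominator Σ(Δx_t−Δx̄)² = 309.0288
r_1(Δx) = -159.8302 / 309.0288 = -0.517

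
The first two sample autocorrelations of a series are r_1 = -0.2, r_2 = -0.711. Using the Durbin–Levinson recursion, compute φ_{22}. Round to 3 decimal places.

-0.782

φ_{22} = (r_2 − r_1²) / (1 − r_1²)
r_1² = (-0.2)² = 0.04
Numerator = -0.711 − 0.0400 = -0.7510; denominator = 1 − 0.0400 = 0.9600
φ_{22} = -0.7510 / 0.9600 = -0.782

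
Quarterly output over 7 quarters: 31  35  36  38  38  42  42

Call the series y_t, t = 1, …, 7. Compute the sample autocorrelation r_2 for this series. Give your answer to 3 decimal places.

0.133

Mean ȳ = (31 + 35 + 36 + 38 + 38 + 42 + 42)/7 = 37.4286
Deviations from mean: -6.4286, -2.4286, -1.4286, 0.5714, 0.5714, 4.5714, 4.5714
Numerator Σ_{t=1}^{5}(y_t−ȳ)(y_{t+2}−ȳ) = 12.2041
Denominator Σ(y_t−ȳ)² = 91.7143
r_2 = 12.2041 / 91.7143 = 0.133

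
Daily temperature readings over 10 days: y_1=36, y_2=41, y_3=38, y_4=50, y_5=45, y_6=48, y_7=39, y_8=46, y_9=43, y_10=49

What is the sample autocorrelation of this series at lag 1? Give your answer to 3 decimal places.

-0.104

Mean ȳ = (36 + 41 + 38 + 50 + 45 + 48 + 39 + 46 + 43 + 49)/10 = 43.5000
Numerator Σ_{t=1}^{9}(y_t−ȳ)(y_{t+1}−ȳ) = -22.2500
Denominator Σ(y_t−ȳ)² = 214.5000
r_1 = -22.2500 / 214.5000 = -0.104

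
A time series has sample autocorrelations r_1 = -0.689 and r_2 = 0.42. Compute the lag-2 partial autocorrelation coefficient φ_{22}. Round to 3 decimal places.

φ_{22} = (r_2 − r_1²) / (1 − r_1²)
r_1² = (-0.689)² = 0.474721
Numerator = 0.42 − 0.4747 = -0.0547; denominator = 1 − 0.4747 = 0.5253
φ_{22} = -0.0547 / 0.5253 = -0.104

-0.104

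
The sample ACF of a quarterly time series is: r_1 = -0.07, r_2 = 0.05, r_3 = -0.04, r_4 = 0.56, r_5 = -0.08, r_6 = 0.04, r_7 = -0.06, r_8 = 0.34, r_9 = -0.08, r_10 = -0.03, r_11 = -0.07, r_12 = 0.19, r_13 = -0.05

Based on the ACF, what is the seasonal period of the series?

4

The largest autocorrelation is r_4 = 0.56, with weaker echoes at lags 8 (0.34) and 12 (0.19); the remaining lags stay at or below 0.05.
The dominant spike at lag 4 indicates a seasonal period of 4.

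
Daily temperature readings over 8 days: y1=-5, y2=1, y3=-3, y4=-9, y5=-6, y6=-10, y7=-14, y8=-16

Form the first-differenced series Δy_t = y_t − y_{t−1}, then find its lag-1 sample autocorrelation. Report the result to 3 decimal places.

-0.277

First differences Δy: 6, -4, -6, 3, -4, -4, -2
Mean of differences = -1.5714
Numerator Σ(Δy_t−Δȳ)(Δy_{t+1}−Δȳ) = -32.0408
Denominator Σ(Δy_t−Δȳ)² = 115.7143
r_1(Δy) = -32.0408 / 115.7143 = -0.277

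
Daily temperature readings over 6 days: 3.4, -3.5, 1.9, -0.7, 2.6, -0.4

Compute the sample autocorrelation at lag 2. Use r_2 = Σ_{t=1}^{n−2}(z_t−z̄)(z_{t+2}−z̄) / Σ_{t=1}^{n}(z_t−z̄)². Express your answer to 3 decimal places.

0.390

Mean z̄ = (3.4 − 3.5 + 1.9 − 0.7 + 2.6 − 0.4)/6 = 0.5500
Deviations from mean: 2.8500, -4.0500, 1.3500, -1.2500, 2.0500, -0.9500
Numerator Σ_{t=1}^{4}(z_t−z̄)(z_{t+2}−z̄) = 12.8650
Denominator Σ(z_t−z̄)² = 33.0150
r_2 = 12.8650 / 33.0150 = 0.390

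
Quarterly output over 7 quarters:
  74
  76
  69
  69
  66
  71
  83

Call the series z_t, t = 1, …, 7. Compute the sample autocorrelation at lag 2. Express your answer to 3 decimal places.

-0.293

Mean z̄ = (74 + 76 + 69 + 69 + 66 + 71 + 83)/7 = 72.5714
Deviations from mean: 1.4286, 3.4286, -3.5714, -3.5714, -6.5714, -1.5714, 10.4286
Σ(z_t−z̄)(z_{t+2}−z̄) = (-5.1020) + (-12.2449) + (23.4694) + (5.6122) + (-68.5306) = -56.7959
Denominator Σ(z_t−z̄)² = 193.7143
r_2 = -56.7959 / 193.7143 = -0.293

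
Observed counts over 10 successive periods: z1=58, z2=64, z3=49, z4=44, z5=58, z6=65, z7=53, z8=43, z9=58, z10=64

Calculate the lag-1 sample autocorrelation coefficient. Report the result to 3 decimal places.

Mean z̄ = (58 + 64 + 49 + 44 + 58 + 65 + 53 + 43 + 58 + 64)/10 = 55.6000
Numerator Σ_{t=1}^{9}(z_t−z̄)(z_{t+1}−z̄) = 34.2400
Denominator Σ(z_t−z̄)² = 590.4000
r_1 = 34.2400 / 590.4000 = 0.058

0.058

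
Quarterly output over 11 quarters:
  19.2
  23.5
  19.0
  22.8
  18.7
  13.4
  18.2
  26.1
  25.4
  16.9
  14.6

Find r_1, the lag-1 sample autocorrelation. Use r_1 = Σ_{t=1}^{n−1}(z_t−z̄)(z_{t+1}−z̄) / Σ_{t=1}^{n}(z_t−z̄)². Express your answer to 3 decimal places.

Mean z̄ = (19.2 + 23.5 + 19.0 + 22.8 + 18.7 + 13.4 + 18.2 + 26.1 + 25.4 + 16.9 + 14.6)/11 = 19.8000
Numerator Σ_{t=1}^{10}(z_t−z̄)(z_{t+1}−z̄) = 30.4400
Denominator Σ(z_t−z̄)² = 174.9200
r_1 = 30.4400 / 174.9200 = 0.174

0.174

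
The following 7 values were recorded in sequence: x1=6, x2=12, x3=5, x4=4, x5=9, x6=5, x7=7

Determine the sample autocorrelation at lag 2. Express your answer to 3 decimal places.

Mean x̄ = (6 + 12 + 5 + 4 + 9 + 5 + 7)/7 = 6.8571
Deviations from mean: -0.8571, 5.1429, -1.8571, -2.8571, 2.1429, -1.8571, 0.1429
Numerator Σ_{t=1}^{5}(x_t−x̄)(x_{t+2}−x̄) = -11.4694
Denominator Σ(x_t−x̄)² = 46.8571
r_2 = -11.4694 / 46.8571 = -0.245

-0.245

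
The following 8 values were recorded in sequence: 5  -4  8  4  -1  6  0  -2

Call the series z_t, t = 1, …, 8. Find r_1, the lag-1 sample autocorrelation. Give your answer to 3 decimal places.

Mean z̄ = (5 − 4 + 8 + 4 − 1 + 6 + 0 − 2)/8 = 2.0000
Numerator Σ_{t=1}^{7}(z_t−z̄)(z_{t+1}−z̄) = -60.0000
Denominator Σ(z_t−z̄)² = 130.0000
r_1 = -60.0000 / 130.0000 = -0.462

-0.462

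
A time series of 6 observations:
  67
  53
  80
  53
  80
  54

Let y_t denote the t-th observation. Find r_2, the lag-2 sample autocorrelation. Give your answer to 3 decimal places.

Mean ȳ = (67 + 53 + 80 + 53 + 80 + 54)/6 = 64.5000
Σ(y_t−ȳ)(y_{t+2}−ȳ) = (38.7500) + (132.2500) + (240.2500) + (120.7500) = 532.0000
Denominator Σ(y_t−ȳ)² = 861.5000
r_2 = 532.0000 / 861.5000 = 0.618

0.618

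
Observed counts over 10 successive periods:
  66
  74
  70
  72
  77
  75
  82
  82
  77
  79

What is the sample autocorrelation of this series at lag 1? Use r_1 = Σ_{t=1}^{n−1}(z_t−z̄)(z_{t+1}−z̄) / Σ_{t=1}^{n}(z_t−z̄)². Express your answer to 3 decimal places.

0.382

Mean z̄ = (66 + 74 + 70 + 72 + 77 + 75 + 82 + 82 + 77 + 79)/10 = 75.4000
Numerator Σ_{t=1}^{9}(z_t−z̄)(z_{t+1}−z̄) = 90.2400
Denominator Σ(z_t−z̄)² = 236.4000
r_1 = 90.2400 / 236.4000 = 0.382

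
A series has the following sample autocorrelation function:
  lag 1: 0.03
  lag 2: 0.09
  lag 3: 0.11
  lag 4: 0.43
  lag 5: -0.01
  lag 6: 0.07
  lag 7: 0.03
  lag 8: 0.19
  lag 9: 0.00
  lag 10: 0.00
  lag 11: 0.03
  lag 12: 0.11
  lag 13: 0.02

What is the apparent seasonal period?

4

The largest autocorrelation is r_4 = 0.43, with a weaker echo at lag 8 (0.19); the remaining lags stay at or below 0.11.
The dominant spike at lag 4 indicates a seasonal period of 4.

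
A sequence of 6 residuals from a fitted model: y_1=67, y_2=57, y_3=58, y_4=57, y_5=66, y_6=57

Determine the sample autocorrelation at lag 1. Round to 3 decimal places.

-0.385

Mean ȳ = (67 + 57 + 58 + 57 + 66 + 57)/6 = 60.3333
Deviations from mean: 6.6667, -3.3333, -2.3333, -3.3333, 5.6667, -3.3333
Σ(y_t−ȳ)(y_{t+1}−ȳ) = (-22.2222) + (7.7778) + (7.7778) + (-18.8889) + (-18.8889) = -44.4444
Denominator Σ(y_t−ȳ)² = 115.3333
r_1 = -44.4444 / 115.3333 = -0.385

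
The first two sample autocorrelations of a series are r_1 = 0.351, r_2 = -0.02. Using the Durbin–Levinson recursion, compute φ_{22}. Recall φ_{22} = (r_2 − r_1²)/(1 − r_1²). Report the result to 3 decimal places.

-0.163

φ_{22} = (r_2 − r_1²) / (1 − r_1²)
r_1² = (0.351)² = 0.123201
Numerator = -0.02 − 0.1232 = -0.1432; denominator = 1 − 0.1232 = 0.8768
φ_{22} = -0.1432 / 0.8768 = -0.163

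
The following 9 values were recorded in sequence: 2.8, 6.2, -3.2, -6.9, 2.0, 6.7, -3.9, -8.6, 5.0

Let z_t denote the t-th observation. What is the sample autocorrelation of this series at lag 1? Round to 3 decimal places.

Mean z̄ = (2.8 + 6.2 − 3.2 − 6.9 + 2.0 + 6.7 − 3.9 − 8.6 + 5.0)/9 = 0.0111
Numerator Σ_{t=1}^{8}(z_t−z̄)(z_{t+1}−z̄) = -16.3046
Denominator Σ(z_t−z̄)² = 267.1889
r_1 = -16.3046 / 267.1889 = -0.061

-0.061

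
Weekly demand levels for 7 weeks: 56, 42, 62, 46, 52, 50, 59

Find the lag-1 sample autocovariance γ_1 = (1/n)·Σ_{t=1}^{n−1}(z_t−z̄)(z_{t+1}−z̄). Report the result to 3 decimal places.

Mean z̄ = (56 + 42 + 62 + 46 + 52 + 50 + 59)/7 = 52.4286
Σ_{t=1}^{6}(z_t−z̄)(z_{t+1}−z̄) = -210.7551
γ_1 = -210.7551 / 7 = -30.108

-30.108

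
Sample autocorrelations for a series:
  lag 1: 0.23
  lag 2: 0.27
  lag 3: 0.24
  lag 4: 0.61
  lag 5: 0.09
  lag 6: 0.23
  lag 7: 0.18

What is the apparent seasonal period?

The largest autocorrelation is r_4 = 0.61; the remaining lags stay at or below 0.27.
The dominant spike at lag 4 indicates a seasonal period of 4.

4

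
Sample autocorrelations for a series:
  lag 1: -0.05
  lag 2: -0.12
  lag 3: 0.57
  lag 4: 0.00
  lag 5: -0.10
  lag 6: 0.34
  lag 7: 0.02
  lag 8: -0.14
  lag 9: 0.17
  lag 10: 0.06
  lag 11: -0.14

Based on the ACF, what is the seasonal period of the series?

The largest autocorrelation is r_3 = 0.57, with weaker echoes at lags 6 (0.34) and 9 (0.17); the remaining lags stay at or below 0.06.
The dominant spike at lag 3 indicates a seasonal period of 3.

3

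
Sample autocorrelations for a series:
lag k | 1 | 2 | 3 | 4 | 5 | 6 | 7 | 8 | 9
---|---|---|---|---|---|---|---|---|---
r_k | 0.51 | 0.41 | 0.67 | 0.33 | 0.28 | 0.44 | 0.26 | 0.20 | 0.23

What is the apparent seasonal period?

The largest autocorrelation is r_3 = 0.67; the remaining lags stay at or below 0.51. The elevated value at lag 1 (0.51), dropping to 0.41 at lag 2, reflects decaying short-term dependence rather than seasonality.
The dominant spike at lag 3 indicates a seasonal period of 3.

3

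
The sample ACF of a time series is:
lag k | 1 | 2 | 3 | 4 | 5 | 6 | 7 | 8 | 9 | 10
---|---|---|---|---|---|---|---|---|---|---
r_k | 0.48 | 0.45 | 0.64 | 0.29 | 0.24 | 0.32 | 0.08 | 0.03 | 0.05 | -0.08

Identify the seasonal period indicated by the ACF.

The largest autocorrelation is r_3 = 0.64; the remaining lags stay at or below 0.48. The elevated value at lag 1 (0.48), dropping to 0.45 at lag 2, reflects decaying short-term dependence rather than seasonality.
The dominant spike at lag 3 indicates a seasonal period of 3.

3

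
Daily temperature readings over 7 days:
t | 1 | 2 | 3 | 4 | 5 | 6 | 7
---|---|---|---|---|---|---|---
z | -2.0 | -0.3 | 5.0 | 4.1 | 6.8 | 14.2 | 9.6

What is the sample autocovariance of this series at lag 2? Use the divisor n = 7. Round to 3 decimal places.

Mean z̄ = (-2.0 − 0.3 + 5.0 + 4.1 + 6.8 + 14.2 + 9.6)/7 = 5.3429
Deviations: -7.3429, -5.6429, -0.3429, -1.2429, 1.4571, 8.8571, 4.2571
Σ_{t=1}^{5}(z_t−z̄)(z_{t+2}−z̄) = 4.2263
γ_2 = 4.2263 / 7 = 0.604

0.604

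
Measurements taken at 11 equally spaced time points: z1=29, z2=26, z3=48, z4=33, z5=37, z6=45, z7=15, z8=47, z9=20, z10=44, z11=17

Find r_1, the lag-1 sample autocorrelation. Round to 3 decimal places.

-0.656

Mean z̄ = (29 + 26 + 48 + 33 + 37 + 45 + 15 + 47 + 20 + 44 + 17)/11 = 32.8182
Numerator Σ_{t=1}^{10}(z_t−z̄)(z_{t+1}−z̄) = -994.7603
Denominator Σ(z_t−z̄)² = 1515.6364
r_1 = -994.7603 / 1515.6364 = -0.656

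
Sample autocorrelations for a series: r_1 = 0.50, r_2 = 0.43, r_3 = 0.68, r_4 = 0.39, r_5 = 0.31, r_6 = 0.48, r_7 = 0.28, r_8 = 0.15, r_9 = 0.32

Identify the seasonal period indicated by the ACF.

3

The largest autocorrelation is r_3 = 0.68; the remaining lags stay at or below 0.50. The elevated value at lag 1 (0.50), dropping to 0.43 at lag 2, reflects decaying short-term dependence rather than seasonality.
The dominant spike at lag 3 indicates a seasonal period of 3.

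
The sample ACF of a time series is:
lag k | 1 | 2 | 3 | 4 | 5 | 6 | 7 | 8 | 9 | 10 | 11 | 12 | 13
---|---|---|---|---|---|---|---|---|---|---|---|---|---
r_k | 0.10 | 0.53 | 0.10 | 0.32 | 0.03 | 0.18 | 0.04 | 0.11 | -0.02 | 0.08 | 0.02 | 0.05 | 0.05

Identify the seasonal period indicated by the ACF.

The largest autocorrelation is r_2 = 0.53, with weaker echoes at lags 4 (0.32) and 6 (0.18); the remaining lags stay at or below 0.11.
The dominant spike at lag 2 indicates a seasonal period of 2.

2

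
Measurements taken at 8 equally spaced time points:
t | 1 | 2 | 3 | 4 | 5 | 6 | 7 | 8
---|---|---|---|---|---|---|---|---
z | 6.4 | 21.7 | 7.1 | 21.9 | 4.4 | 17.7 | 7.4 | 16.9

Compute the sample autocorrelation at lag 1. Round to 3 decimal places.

Mean z̄ = (6.4 + 21.7 + 7.1 + 21.9 + 4.4 + 17.7 + 7.4 + 16.9)/8 = 12.9375
Deviations from mean: -6.5375, 8.7625, -5.8375, 8.9625, -8.5375, 4.7625, -5.5375, 3.9625
Numerator Σ_{t=1}^{7}(z_t−z̄)(z_{t+1}−z̄) = -326.2464
Denominator Σ(z_t−z̄)² = 375.8588
r_1 = -326.2464 / 375.8588 = -0.868

-0.868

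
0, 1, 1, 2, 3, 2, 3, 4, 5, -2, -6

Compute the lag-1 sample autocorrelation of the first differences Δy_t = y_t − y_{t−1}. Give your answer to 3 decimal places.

First differences Δy: 1, 0, 1, 1, -1, 1, 1, 1, -7, -4
Mean of differences = -0.6000
Numerator Σ(Δy_t−Δȳ)(Δy_{t+1}−Δȳ) = 19.8400
Denominator Σ(Δy_t−Δȳ)² = 68.4000
r_1(Δy) = 19.8400 / 68.4000 = 0.290

0.290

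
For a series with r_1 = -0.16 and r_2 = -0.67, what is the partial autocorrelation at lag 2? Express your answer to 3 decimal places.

-0.714

φ_{22} = (r_2 − r_1²) / (1 − r_1²)
r_1² = (-0.16)² = 0.0256
Numerator = -0.67 − 0.0256 = -0.6956; denominator = 1 − 0.0256 = 0.9744
φ_{22} = -0.6956 / 0.9744 = -0.714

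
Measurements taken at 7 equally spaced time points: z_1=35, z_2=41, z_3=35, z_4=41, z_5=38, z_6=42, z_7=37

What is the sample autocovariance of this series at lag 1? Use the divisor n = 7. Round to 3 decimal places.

-4.883

Mean z̄ = (35 + 41 + 35 + 41 + 38 + 42 + 37)/7 = 38.4286
Σ_{t=1}^{6}(z_t−z̄)(z_{t+1}−z̄) = -34.1837
γ_1 = -34.1837 / 7 = -4.883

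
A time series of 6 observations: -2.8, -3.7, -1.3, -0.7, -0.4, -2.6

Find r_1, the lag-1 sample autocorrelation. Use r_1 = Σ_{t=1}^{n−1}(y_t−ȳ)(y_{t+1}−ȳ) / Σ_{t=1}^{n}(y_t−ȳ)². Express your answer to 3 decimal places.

Mean ȳ = (-2.8 − 3.7 − 1.3 − 0.7 − 0.4 − 2.6)/6 = -1.9167
Deviations from mean: -0.8833, -1.7833, 0.6167, 1.2167, 1.5167, -0.6833
Σ(y_t−ȳ)(y_{t+1}−ȳ) = (1.5753) + (-1.0997) + (0.7503) + (1.8453) + (-1.0364) = 2.0347
Denominator Σ(y_t−ȳ)² = 8.5883
r_1 = 2.0347 / 8.5883 = 0.237

0.237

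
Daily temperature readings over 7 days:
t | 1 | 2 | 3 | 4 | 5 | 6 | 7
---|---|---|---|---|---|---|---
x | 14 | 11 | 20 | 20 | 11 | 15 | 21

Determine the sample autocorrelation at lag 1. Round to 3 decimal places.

Mean x̄ = (14 + 11 + 20 + 20 + 11 + 15 + 21)/7 = 16.0000
Deviations from mean: -2.0000, -5.0000, 4.0000, 4.0000, -5.0000, -1.0000, 5.0000
Σ(x_t−x̄)(x_{t+1}−x̄) = (10.0000) + (-20.0000) + (16.0000) + (-20.0000) + (5.0000) + (-5.0000) = -14.0000
Denominator Σ(x_t−x̄)² = 112.0000
r_1 = -14.0000 / 112.0000 = -0.125

-0.125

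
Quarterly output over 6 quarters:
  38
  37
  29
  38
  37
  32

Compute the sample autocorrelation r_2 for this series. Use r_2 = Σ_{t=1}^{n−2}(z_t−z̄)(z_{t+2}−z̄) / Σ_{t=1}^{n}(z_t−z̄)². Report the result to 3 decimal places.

Mean z̄ = (38 + 37 + 29 + 38 + 37 + 32)/6 = 35.1667
Deviations from mean: 2.8333, 1.8333, -6.1667, 2.8333, 1.8333, -3.1667
Numerator Σ_{t=1}^{4}(z_t−z̄)(z_{t+2}−z̄) = -32.5556
Denominator Σ(z_t−z̄)² = 70.8333
r_2 = -32.5556 / 70.8333 = -0.460

-0.460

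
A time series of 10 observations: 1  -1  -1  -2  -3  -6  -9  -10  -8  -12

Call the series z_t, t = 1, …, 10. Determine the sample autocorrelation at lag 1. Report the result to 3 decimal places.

0.641

Mean z̄ = (1 − 1 − 1 − 2 − 3 − 6 − 9 − 10 − 8 − 12)/10 = -5.1000
Numerator Σ_{t=1}^{9}(z_t−z̄)(z_{t+1}−z̄) = 115.9900
Denominator Σ(z_t−z̄)² = 180.9000
r_1 = 115.9900 / 180.9000 = 0.641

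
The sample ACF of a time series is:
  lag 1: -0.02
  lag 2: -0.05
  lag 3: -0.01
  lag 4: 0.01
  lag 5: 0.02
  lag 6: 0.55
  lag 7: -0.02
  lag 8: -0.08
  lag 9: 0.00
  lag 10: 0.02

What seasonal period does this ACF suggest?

The largest autocorrelation is r_6 = 0.55; the remaining lags stay at or below 0.02.
The dominant spike at lag 6 indicates a seasonal period of 6.

6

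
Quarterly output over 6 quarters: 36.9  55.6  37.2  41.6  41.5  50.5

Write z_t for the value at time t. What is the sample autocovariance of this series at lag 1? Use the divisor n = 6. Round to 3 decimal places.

-25.866

Mean z̄ = (36.9 + 55.6 + 37.2 + 41.6 + 41.5 + 50.5)/6 = 43.8833
Σ_{t=1}^{5}(z_t−z̄)(z_{t+1}−z̄) = -155.1953
γ_1 = -155.1953 / 6 = -25.866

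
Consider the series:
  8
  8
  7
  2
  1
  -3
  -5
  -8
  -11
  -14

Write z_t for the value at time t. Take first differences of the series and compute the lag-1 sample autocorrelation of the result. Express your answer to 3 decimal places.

First differences Δz: 0, -1, -5, -1, -4, -2, -3, -3, -3
Mean of differences = -2.4444
Numerator Σ(Δz_t−Δz̄)(Δz_{t+1}−Δz̄) = -6.4198
Denominator Σ(Δz_t−Δz̄)² = 20.2222
r_1(Δz) = -6.4198 / 20.2222 = -0.317

-0.317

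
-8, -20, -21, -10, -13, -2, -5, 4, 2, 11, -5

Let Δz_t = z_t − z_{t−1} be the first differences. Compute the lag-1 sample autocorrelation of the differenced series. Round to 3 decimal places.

First differences Δz: -12, -1, 11, -3, 11, -3, 9, -2, 9, -16
Mean of differences = 0.3000
Numerator Σ(Δz_t−Δz̄)(Δz_{t+1}−Δz̄) = -314.3900
Denominator Σ(Δz_t−Δz̄)² = 826.1000
r_1(Δz) = -314.3900 / 826.1000 = -0.381

-0.381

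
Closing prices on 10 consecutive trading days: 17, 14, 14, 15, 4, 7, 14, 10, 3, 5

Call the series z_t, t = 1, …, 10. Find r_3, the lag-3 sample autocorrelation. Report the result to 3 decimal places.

Mean z̄ = (17 + 14 + 14 + 15 + 4 + 7 + 14 + 10 + 3 + 5)/10 = 10.3000
Σ(z_t−z̄)(z_{t+3}−z̄) = (31.4900) + (-23.3100) + (-12.2100) + (17.3900) + (1.8900) + (24.0900) + (-19.6100) = 19.7300
Denominator Σ(z_t−z̄)² = 240.1000
r_3 = 19.7300 / 240.1000 = 0.082

0.082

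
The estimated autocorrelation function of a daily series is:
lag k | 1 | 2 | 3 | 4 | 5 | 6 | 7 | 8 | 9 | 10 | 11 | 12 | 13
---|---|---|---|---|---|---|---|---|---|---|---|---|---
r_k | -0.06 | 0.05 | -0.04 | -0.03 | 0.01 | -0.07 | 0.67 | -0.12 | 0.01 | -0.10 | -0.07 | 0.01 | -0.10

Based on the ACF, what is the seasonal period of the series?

The largest autocorrelation is r_7 = 0.67; the remaining lags stay at or below 0.05.
The dominant spike at lag 7 indicates a seasonal period of 7.

7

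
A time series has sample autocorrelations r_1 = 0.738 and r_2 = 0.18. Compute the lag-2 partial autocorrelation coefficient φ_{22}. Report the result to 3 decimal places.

φ_{22} = (r_2 − r_1²) / (1 − r_1²)
r_1² = (0.738)² = 0.544644
Numerator = 0.18 − 0.5446 = -0.3646; denominator = 1 − 0.5446 = 0.4554
φ_{22} = -0.3646 / 0.4554 = -0.801

-0.801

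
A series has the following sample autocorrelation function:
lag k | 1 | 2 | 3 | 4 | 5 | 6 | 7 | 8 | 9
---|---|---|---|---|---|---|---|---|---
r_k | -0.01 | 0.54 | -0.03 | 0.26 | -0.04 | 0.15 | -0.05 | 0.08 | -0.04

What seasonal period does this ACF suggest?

2

The largest autocorrelation is r_2 = 0.54, with weaker echoes at lags 4 (0.26) and 6 (0.15); the remaining lags stay at or below 0.08.
The dominant spike at lag 2 indicates a seasonal period of 2.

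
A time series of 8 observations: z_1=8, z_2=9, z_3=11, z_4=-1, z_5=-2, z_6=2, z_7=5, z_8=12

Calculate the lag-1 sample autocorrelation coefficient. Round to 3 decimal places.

Mean z̄ = (8 + 9 + 11 − 1 − 2 + 2 + 5 + 12)/8 = 5.5000
Numerator Σ_{t=1}^{7}(z_t−z̄)(z_{t+1}−z̄) = 65.7500
Denominator Σ(z_t−z̄)² = 202.0000
r_1 = 65.7500 / 202.0000 = 0.325

0.325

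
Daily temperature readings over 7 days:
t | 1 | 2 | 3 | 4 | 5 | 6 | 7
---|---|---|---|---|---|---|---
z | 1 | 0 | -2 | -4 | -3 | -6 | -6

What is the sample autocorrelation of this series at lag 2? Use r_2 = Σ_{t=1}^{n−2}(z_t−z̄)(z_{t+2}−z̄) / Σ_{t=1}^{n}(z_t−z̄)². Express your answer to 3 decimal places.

0.088

Mean z̄ = (1 + 0 − 2 − 4 − 3 − 6 − 6)/7 = -2.8571
Deviations from mean: 3.8571, 2.8571, 0.8571, -1.1429, -0.1429, -3.1429, -3.1429
Numerator Σ_{t=1}^{5}(z_t−z̄)(z_{t+2}−z̄) = 3.9592
Denominator Σ(z_t−z̄)² = 44.8571
r_2 = 3.9592 / 44.8571 = 0.088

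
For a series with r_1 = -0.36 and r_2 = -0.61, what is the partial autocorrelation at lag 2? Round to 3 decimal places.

φ_{22} = (r_2 − r_1²) / (1 − r_1²)
r_1² = (-0.36)² = 0.1296
Numerator = -0.61 − 0.1296 = -0.7396; denominator = 1 − 0.1296 = 0.8704
φ_{22} = -0.7396 / 0.8704 = -0.850

-0.850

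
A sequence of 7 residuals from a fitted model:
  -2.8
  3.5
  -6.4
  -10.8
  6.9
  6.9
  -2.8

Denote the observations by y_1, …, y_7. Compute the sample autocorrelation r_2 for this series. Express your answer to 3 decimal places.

Mean ȳ = (-2.8 + 3.5 − 6.4 − 10.8 + 6.9 + 6.9 − 2.8)/7 = -0.7857
Deviations from mean: -2.0143, 4.2857, -5.6143, -10.0143, 7.6857, 7.6857, -2.0143
Numerator Σ_{t=1}^{5}(y_t−ȳ)(y_{t+2}−ȳ) = -167.2076
Denominator Σ(y_t−ȳ)² = 276.4286
r_2 = -167.2076 / 276.4286 = -0.605

-0.605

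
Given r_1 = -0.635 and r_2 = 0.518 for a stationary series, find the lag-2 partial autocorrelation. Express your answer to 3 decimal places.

φ_{22} = (r_2 − r_1²) / (1 − r_1²)
r_1² = (-0.635)² = 0.403225
Numerator = 0.518 − 0.4032 = 0.1148; denominator = 1 − 0.4032 = 0.5968
φ_{22} = 0.1148 / 0.5968 = 0.192

0.192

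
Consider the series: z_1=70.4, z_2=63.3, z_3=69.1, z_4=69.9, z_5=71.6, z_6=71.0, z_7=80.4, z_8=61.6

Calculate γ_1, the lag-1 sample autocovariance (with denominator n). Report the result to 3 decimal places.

Mean z̄ = (70.4 + 63.3 + 69.1 + 69.9 + 71.6 + 71.0 + 80.4 + 61.6)/8 = 69.6625
Deviations: 0.7375, -6.3625, -0.5625, 0.2375, 1.9375, 1.3375, 10.7375, -8.0625
Σ_{t=1}^{7}(z_t−z̄)(z_{t+1}−z̄) = -70.4052
γ_1 = -70.4052 / 8 = -8.801

-8.801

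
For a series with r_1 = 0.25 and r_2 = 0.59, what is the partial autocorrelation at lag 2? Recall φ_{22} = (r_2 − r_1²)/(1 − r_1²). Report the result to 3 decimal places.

0.563

φ_{22} = (r_2 − r_1²) / (1 − r_1²)
r_1² = (0.25)² = 0.0625
Numerator = 0.59 − 0.0625 = 0.5275; denominator = 1 − 0.0625 = 0.9375
φ_{22} = 0.5275 / 0.9375 = 0.563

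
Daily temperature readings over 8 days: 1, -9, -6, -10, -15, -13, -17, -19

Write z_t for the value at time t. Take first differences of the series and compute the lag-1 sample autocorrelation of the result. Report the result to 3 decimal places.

First differences Δz: -10, 3, -4, -5, 2, -4, -2
Mean of differences = -2.8571
Numerator Σ(Δz_t−Δz̄)(Δz_{t+1}−Δz̄) = -63.0204
Denominator Σ(Δz_t−Δz̄)² = 116.8571
r_1(Δz) = -63.0204 / 116.8571 = -0.539

-0.539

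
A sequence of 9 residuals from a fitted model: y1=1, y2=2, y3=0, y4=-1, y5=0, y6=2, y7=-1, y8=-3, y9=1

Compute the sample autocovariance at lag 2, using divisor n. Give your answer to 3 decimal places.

Mean ȳ = (1 + 2 + 0 − 1 + 0 + 2 − 1 − 3 + 1)/9 = 0.1111
Σ_{t=1}^{7}(y_t−ȳ)(y_{t+2}−ȳ) = -11.0247
γ_2 = -11.0247 / 9 = -1.225

-1.225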